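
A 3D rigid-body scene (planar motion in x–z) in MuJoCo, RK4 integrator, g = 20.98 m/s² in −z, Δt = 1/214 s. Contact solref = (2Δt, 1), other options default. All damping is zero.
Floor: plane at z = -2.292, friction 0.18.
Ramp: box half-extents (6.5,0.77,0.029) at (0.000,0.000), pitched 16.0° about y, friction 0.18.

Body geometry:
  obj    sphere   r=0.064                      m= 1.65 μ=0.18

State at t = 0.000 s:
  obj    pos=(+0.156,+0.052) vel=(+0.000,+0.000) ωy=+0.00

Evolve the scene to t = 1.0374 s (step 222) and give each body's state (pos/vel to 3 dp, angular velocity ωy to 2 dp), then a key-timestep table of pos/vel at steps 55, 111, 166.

State at t = 1.0374 s:
  obj    pos=(+2.293,-0.561) vel=(+4.119,-1.181) ωy=+66.95

Key-timestep trajectory:
   step    t(s)  obj.x    obj.z    obj.vx   obj.vz 
     55  0.2570   +0.287  +0.014  +1.021  -0.293
    111  0.5187   +0.690  -0.101  +2.060  -0.591
    166  0.7757   +1.351  -0.291  +3.080  -0.883


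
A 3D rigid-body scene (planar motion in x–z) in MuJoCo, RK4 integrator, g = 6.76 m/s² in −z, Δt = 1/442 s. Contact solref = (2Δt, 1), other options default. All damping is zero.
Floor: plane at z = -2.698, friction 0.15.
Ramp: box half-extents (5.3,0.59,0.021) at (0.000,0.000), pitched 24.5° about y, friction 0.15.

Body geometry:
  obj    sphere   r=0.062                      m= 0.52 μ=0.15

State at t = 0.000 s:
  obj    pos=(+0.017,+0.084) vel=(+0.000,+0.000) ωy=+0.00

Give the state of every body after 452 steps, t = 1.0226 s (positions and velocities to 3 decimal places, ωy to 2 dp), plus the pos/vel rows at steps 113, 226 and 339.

State at t = 1.0226 s:
  obj    pos=(+0.970,-0.351) vel=(+1.863,-0.849) ωy=+33.02

Key-timestep trajectory:
   step    t(s)  obj.x    obj.z    obj.vx   obj.vz 
    113  0.2557   +0.076  +0.056  +0.466  -0.212
    226  0.5113   +0.255  -0.025  +0.932  -0.425
    339  0.7670   +0.553  -0.161  +1.398  -0.637


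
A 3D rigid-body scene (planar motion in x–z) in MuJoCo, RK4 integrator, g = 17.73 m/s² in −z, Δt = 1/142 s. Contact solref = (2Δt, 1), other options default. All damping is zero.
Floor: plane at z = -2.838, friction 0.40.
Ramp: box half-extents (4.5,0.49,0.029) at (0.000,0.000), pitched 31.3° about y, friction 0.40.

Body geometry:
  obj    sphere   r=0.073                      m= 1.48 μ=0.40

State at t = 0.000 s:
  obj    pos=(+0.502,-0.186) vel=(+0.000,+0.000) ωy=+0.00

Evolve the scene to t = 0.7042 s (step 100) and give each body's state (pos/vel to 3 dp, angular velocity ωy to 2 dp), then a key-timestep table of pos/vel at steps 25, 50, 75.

State at t = 0.7042 s:
  obj    pos=(+1.896,-1.034) vel=(+3.959,-2.407) ωy=+63.45

Key-timestep trajectory:
   step    t(s)  obj.x    obj.z    obj.vx   obj.vz 
     25  0.1761   +0.589  -0.239  +0.990  -0.602
     50  0.3521   +0.851  -0.398  +1.980  -1.204
     75  0.5282   +1.286  -0.663  +2.969  -1.805


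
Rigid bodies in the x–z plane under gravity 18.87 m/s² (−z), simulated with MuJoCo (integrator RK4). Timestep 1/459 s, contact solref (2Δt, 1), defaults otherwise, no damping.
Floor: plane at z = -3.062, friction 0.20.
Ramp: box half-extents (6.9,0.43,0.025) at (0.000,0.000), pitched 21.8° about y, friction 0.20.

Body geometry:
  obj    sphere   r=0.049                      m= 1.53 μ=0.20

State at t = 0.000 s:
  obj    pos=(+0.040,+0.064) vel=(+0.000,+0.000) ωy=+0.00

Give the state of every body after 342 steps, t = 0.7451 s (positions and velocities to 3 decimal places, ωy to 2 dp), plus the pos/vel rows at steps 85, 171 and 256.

State at t = 0.7451 s:
  obj    pos=(+1.330,-0.452) vel=(+3.463,-1.385) ωy=+76.10

Key-timestep trajectory:
   step    t(s)  obj.x    obj.z    obj.vx   obj.vz 
     85  0.1852   +0.120  +0.032  +0.861  -0.344
    171  0.3725   +0.363  -0.065  +1.732  -0.693
    256  0.5577   +0.763  -0.225  +2.592  -1.037


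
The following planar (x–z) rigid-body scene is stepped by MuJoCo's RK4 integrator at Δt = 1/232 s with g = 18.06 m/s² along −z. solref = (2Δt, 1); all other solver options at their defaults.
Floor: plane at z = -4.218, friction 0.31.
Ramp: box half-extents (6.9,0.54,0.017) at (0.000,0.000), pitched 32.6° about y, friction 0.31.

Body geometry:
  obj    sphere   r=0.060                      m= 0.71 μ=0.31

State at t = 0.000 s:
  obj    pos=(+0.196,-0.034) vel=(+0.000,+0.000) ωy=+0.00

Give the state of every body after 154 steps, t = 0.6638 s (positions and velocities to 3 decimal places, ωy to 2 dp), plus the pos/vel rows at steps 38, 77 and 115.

State at t = 0.6638 s:
  obj    pos=(+1.486,-0.859) vel=(+3.887,-2.486) ωy=+76.87

Key-timestep trajectory:
   step    t(s)  obj.x    obj.z    obj.vx   obj.vz 
     38  0.1638   +0.275  -0.084  +0.959  -0.614
     77  0.3319   +0.519  -0.240  +1.944  -1.243
    115  0.4957   +0.916  -0.494  +2.903  -1.856


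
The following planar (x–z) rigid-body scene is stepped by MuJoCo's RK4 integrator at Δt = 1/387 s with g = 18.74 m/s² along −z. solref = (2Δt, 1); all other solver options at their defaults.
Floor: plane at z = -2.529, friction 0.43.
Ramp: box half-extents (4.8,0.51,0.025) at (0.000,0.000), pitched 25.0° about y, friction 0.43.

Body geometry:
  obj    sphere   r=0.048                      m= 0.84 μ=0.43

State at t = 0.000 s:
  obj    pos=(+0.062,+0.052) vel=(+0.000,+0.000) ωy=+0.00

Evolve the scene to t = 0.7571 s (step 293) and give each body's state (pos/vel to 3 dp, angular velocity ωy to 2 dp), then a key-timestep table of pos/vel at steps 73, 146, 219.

State at t = 0.7571 s:
  obj    pos=(+1.531,-0.634) vel=(+3.882,-1.810) ωy=+89.22

Key-timestep trajectory:
   step    t(s)  obj.x    obj.z    obj.vx   obj.vz 
     73  0.1886   +0.153  +0.009  +0.967  -0.451
    146  0.3773   +0.427  -0.118  +1.934  -0.902
    219  0.5659   +0.883  -0.331  +2.901  -1.353


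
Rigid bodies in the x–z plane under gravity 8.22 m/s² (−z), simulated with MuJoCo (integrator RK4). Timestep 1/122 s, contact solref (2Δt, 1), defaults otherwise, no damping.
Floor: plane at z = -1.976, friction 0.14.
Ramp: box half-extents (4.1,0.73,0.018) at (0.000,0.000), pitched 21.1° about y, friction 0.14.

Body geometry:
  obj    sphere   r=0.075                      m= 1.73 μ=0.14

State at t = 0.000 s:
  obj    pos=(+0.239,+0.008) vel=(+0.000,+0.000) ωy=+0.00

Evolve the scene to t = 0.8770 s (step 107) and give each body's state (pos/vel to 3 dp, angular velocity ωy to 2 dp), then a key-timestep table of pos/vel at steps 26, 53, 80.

State at t = 0.8770 s:
  obj    pos=(+0.998,-0.285) vel=(+1.730,-0.667) ωy=+24.70

Key-timestep trajectory:
   step    t(s)  obj.x    obj.z    obj.vx   obj.vz 
     26  0.2131   +0.284  -0.010  +0.421  -0.162
     53  0.4344   +0.425  -0.064  +0.857  -0.331
     80  0.6557   +0.663  -0.156  +1.293  -0.499


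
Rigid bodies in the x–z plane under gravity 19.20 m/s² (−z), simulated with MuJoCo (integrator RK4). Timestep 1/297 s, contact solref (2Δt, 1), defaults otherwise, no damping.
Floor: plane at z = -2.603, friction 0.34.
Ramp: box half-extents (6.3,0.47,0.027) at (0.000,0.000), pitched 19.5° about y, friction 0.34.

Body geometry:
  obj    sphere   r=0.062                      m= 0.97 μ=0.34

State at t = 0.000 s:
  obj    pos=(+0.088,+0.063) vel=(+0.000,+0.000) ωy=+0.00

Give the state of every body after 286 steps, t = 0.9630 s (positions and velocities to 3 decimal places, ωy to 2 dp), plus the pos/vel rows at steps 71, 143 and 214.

State at t = 0.9630 s:
  obj    pos=(+2.089,-0.645) vel=(+4.156,-1.472) ωy=+71.10

Key-timestep trajectory:
   step    t(s)  obj.x    obj.z    obj.vx   obj.vz 
     71  0.2391   +0.211  +0.020  +1.032  -0.365
    143  0.4815   +0.588  -0.114  +2.078  -0.736
    214  0.7205   +1.208  -0.333  +3.109  -1.101


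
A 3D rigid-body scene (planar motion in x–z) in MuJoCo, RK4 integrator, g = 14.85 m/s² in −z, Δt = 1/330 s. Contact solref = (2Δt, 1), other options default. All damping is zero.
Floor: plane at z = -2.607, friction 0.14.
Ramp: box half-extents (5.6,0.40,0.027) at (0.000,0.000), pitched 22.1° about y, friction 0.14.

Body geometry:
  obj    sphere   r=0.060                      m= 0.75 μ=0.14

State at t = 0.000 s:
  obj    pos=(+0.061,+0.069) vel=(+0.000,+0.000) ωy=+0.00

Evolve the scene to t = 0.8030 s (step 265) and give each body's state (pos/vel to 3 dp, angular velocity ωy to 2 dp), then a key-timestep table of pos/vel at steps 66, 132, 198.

State at t = 0.8030 s:
  obj    pos=(+1.253,-0.415) vel=(+2.969,-1.206) ωy=+53.40

Key-timestep trajectory:
   step    t(s)  obj.x    obj.z    obj.vx   obj.vz 
     66  0.2000   +0.135  +0.039  +0.740  -0.300
    132  0.4000   +0.357  -0.051  +1.479  -0.601
    198  0.6000   +0.727  -0.201  +2.219  -0.901


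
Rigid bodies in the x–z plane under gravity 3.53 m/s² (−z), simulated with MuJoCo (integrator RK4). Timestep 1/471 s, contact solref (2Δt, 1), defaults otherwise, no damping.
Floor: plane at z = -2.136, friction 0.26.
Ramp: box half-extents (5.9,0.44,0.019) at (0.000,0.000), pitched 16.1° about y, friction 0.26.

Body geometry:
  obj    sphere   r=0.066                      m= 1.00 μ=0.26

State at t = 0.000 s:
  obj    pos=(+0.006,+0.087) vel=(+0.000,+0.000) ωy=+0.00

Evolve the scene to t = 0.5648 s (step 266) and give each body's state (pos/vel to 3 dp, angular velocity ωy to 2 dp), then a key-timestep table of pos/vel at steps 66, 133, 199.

State at t = 0.5648 s:
  obj    pos=(+0.113,+0.056) vel=(+0.379,-0.110) ωy=+5.98

Key-timestep trajectory:
   step    t(s)  obj.x    obj.z    obj.vx   obj.vz 
     66  0.1401   +0.013  +0.085  +0.094  -0.027
    133  0.2824   +0.033  +0.079  +0.190  -0.055
    199  0.4225   +0.066  +0.069  +0.284  -0.082


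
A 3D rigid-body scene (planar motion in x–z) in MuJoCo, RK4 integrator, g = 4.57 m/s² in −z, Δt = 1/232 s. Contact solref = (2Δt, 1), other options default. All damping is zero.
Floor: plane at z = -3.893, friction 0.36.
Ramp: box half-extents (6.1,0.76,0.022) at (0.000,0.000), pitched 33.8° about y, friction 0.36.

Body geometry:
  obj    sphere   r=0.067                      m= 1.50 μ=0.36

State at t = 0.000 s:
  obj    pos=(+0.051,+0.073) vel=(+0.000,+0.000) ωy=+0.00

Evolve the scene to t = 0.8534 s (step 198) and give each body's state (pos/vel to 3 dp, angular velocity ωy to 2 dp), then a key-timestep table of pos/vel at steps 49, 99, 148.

State at t = 0.8534 s:
  obj    pos=(+0.601,-0.295) vel=(+1.288,-0.862) ωy=+23.13

Key-timestep trajectory:
   step    t(s)  obj.x    obj.z    obj.vx   obj.vz 
     49  0.2112   +0.085  +0.050  +0.319  -0.213
     99  0.4267   +0.188  -0.019  +0.644  -0.431
    148  0.6379   +0.358  -0.133  +0.963  -0.644


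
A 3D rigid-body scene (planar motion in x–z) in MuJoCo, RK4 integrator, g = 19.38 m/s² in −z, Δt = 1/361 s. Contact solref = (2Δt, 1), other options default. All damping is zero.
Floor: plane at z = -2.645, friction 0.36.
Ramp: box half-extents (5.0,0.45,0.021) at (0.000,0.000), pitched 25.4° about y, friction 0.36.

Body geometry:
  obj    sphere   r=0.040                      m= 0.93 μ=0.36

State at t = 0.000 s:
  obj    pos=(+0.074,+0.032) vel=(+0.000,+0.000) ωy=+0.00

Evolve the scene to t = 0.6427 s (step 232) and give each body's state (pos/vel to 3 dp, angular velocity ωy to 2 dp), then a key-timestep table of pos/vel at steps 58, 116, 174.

State at t = 0.6427 s:
  obj    pos=(+1.182,-0.494) vel=(+3.447,-1.637) ωy=+95.38

Key-timestep trajectory:
   step    t(s)  obj.x    obj.z    obj.vx   obj.vz 
     58  0.1607   +0.143  -0.001  +0.862  -0.409
    116  0.3213   +0.351  -0.099  +1.724  -0.818
    174  0.4820   +0.697  -0.264  +2.585  -1.228


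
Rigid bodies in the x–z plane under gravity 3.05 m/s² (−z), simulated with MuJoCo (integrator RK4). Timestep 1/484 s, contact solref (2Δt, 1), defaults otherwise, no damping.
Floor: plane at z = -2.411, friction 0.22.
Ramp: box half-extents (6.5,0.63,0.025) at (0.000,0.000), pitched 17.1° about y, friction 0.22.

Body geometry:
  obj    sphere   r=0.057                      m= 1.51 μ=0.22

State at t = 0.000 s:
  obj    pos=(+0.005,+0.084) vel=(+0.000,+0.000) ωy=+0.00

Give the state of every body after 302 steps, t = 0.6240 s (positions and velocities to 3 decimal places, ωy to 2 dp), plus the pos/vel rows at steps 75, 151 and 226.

State at t = 0.6240 s:
  obj    pos=(+0.124,+0.048) vel=(+0.382,-0.118) ωy=+7.01

Key-timestep trajectory:
   step    t(s)  obj.x    obj.z    obj.vx   obj.vz 
     75  0.1550   +0.012  +0.082  +0.095  -0.029
    151  0.3120   +0.035  +0.075  +0.191  -0.059
    226  0.4669   +0.072  +0.064  +0.286  -0.088


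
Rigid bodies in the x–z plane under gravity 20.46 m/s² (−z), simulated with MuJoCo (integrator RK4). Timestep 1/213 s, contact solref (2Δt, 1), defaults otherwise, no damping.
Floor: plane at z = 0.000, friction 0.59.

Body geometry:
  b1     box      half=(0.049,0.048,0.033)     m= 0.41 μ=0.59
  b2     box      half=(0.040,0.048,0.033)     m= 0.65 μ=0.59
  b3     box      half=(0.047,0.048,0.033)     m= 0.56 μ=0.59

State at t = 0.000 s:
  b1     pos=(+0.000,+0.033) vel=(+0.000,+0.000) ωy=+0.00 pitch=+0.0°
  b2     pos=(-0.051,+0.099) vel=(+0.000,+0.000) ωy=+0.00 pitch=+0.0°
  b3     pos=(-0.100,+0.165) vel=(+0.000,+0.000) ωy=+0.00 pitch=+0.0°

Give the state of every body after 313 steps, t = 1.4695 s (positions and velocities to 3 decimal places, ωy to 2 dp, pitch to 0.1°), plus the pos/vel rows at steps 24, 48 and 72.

State at t = 1.4695 s:
  b1     pos=(+0.000,+0.033) vel=(+0.000,+0.000) ωy=+0.00 pitch=+0.0°
  b2     pos=(-0.091,+0.040) vel=(+0.000,+0.000) ωy=+0.00 pitch=-90.0°
  b3     pos=(-0.286,+0.033) vel=(+0.000,+0.000) ωy=+0.00 pitch=+180.0°

Key-timestep trajectory:
   step    t(s)  b1.x    b1.z    b1.vx   b1.vz   b2.x    b2.z    b2.vx   b2.vz   b3.x    b3.z    b3.vx   b3.vz 
     24  0.1127   +0.000  +0.033  +0.001  +0.000   -0.067  +0.094  -0.309  -0.197   -0.143  +0.126  -0.666  -1.006
     48  0.2254   +0.000  +0.033  +0.000  +0.000   -0.092  +0.039  +0.041  +0.074   -0.221  +0.055  -0.433  +0.180
     72  0.3380   +0.000  +0.033  +0.000  +0.000   -0.091  +0.040  +0.000  +0.000   -0.269  +0.047  -0.567  -0.362


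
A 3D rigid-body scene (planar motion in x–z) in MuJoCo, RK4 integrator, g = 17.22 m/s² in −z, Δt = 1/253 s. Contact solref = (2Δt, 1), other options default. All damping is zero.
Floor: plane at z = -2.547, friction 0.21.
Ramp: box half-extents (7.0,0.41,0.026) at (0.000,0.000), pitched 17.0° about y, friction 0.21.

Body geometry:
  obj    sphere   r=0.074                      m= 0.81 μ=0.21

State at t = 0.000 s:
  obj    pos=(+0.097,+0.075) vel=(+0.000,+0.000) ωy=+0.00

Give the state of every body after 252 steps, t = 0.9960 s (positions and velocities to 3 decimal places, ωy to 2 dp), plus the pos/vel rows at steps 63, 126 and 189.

State at t = 0.9960 s:
  obj    pos=(+1.803,-0.447) vel=(+3.426,-1.047) ωy=+48.40

Key-timestep trajectory:
   step    t(s)  obj.x    obj.z    obj.vx   obj.vz 
     63  0.2490   +0.204  +0.042  +0.856  -0.262
    126  0.4980   +0.524  -0.056  +1.713  -0.524
    189  0.7470   +1.057  -0.218  +2.569  -0.785


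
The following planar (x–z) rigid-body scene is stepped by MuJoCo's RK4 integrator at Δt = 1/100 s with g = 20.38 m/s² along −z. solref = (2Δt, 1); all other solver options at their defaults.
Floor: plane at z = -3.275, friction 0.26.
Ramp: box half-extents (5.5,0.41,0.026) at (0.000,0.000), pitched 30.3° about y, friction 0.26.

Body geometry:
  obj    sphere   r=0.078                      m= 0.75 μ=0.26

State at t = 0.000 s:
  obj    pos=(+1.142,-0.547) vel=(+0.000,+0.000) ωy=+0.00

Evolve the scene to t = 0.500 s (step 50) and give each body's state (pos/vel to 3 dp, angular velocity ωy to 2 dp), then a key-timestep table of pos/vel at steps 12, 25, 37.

State at t = 0.500 s:
  obj    pos=(+1.935,-1.010) vel=(+3.171,-1.853) ωy=+47.04

Key-timestep trajectory:
   step    t(s)  obj.x    obj.z    obj.vx   obj.vz 
     12  0.1200   +1.188  -0.574  +0.762  -0.445
     25  0.2500   +1.340  -0.663  +1.586  -0.927
     37  0.3700   +1.576  -0.801  +2.347  -1.372


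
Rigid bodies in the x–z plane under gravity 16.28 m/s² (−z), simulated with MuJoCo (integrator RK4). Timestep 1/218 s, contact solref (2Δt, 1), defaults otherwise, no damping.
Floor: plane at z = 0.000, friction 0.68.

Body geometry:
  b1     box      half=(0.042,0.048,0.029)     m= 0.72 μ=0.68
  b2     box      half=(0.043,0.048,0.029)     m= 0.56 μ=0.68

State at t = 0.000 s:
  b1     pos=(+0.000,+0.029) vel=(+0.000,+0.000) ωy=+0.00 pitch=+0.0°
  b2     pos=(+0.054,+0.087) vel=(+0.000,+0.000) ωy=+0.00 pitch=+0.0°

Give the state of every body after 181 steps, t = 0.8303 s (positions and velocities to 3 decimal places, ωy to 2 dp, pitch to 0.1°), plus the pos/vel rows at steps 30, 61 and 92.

State at t = 0.8303 s:
  b1     pos=(+0.000,+0.029) vel=(+0.000,+0.000) ωy=+0.00 pitch=+0.0°
  b2     pos=(+0.095,+0.043) vel=(+0.000,+0.000) ωy=+0.00 pitch=+90.0°

Key-timestep trajectory:
   step    t(s)  b1.x    b1.z    b1.vx   b1.vz   b2.x    b2.z    b2.vx   b2.vz 
     30  0.1376   +0.000  +0.029  +0.000  +0.000   +0.079  +0.049  +0.319  -0.799
     61  0.2798   +0.000  +0.029  +0.000  +0.000   +0.113  +0.051  -0.012  -0.003
     92  0.4220   +0.000  +0.029  +0.000  +0.000   +0.091  +0.045  +0.001  +0.023


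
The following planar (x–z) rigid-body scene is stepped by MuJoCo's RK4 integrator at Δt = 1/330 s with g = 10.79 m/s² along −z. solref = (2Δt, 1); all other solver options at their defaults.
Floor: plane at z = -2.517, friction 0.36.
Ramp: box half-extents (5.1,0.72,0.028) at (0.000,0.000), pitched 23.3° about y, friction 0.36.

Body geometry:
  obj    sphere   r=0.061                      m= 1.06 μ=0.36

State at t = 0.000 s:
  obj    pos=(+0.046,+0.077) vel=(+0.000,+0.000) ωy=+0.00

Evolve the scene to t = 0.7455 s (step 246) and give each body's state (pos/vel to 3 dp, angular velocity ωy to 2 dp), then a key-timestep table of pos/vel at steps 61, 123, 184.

State at t = 0.7455 s:
  obj    pos=(+0.824,-0.258) vel=(+2.087,-0.899) ωy=+37.25

Key-timestep trajectory:
   step    t(s)  obj.x    obj.z    obj.vx   obj.vz 
     61  0.1848   +0.094  +0.056  +0.518  -0.223
    123  0.3727   +0.241  -0.007  +1.044  -0.449
    184  0.5576   +0.481  -0.110  +1.561  -0.672


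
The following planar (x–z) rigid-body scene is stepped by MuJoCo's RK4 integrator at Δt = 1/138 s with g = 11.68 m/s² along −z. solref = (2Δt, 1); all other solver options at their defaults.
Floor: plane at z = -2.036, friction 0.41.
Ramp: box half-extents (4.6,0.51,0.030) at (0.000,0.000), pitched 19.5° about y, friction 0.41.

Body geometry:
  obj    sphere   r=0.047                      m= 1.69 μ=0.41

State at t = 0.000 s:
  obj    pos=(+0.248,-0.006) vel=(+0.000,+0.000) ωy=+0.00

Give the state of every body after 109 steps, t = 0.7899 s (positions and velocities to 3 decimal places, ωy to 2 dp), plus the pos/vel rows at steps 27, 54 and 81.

State at t = 0.7899 s:
  obj    pos=(+1.067,-0.296) vel=(+2.073,-0.734) ωy=+46.79

Key-timestep trajectory:
   step    t(s)  obj.x    obj.z    obj.vx   obj.vz 
     27  0.1957   +0.298  -0.024  +0.514  -0.182
     54  0.3913   +0.449  -0.077  +1.027  -0.364
     81  0.5870   +0.700  -0.166  +1.541  -0.546


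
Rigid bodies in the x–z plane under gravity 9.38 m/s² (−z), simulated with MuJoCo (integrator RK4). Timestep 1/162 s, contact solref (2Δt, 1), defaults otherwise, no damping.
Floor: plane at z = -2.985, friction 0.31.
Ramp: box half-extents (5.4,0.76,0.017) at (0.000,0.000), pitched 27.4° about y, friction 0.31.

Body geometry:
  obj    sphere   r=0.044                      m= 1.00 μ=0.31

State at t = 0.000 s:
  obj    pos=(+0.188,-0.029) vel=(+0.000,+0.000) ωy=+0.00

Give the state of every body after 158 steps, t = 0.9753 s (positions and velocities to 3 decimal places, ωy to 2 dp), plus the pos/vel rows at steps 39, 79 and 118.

State at t = 0.9753 s:
  obj    pos=(+1.490,-0.704) vel=(+2.670,-1.384) ωy=+68.33

Key-timestep trajectory:
   step    t(s)  obj.x    obj.z    obj.vx   obj.vz 
     39  0.2407   +0.267  -0.070  +0.659  -0.342
     79  0.4877   +0.514  -0.198  +1.335  -0.692
    118  0.7284   +0.914  -0.405  +1.994  -1.034


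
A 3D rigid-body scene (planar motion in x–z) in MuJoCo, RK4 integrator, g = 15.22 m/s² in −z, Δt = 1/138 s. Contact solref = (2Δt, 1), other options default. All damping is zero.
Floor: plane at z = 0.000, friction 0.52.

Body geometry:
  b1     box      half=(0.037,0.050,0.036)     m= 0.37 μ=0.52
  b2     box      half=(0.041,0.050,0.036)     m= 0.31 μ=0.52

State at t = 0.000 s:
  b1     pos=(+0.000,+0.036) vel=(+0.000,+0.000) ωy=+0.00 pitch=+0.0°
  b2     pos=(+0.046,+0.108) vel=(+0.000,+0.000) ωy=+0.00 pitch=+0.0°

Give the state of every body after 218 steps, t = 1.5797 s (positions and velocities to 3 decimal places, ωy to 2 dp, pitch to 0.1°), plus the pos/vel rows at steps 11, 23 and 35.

State at t = 1.5797 s:
  b1     pos=(+0.000,+0.036) vel=(+0.000,+0.000) ωy=+0.00 pitch=+0.0°
  b2     pos=(+0.090,+0.041) vel=(+0.000,+0.000) ωy=+0.00 pitch=+90.0°

Key-timestep trajectory:
   step    t(s)  b1.x    b1.z    b1.vx   b1.vz   b2.x    b2.z    b2.vx   b2.vz 
     11  0.0797   +0.000  +0.036  -0.001  +0.002   +0.053  +0.105  +0.190  -0.100
     23  0.1667   +0.000  +0.036  +0.000  +0.000   +0.078  +0.072  +0.327  -0.898
     35  0.2536   +0.000  +0.036  +0.000  +0.000   +0.090  +0.040  -0.041  +0.043


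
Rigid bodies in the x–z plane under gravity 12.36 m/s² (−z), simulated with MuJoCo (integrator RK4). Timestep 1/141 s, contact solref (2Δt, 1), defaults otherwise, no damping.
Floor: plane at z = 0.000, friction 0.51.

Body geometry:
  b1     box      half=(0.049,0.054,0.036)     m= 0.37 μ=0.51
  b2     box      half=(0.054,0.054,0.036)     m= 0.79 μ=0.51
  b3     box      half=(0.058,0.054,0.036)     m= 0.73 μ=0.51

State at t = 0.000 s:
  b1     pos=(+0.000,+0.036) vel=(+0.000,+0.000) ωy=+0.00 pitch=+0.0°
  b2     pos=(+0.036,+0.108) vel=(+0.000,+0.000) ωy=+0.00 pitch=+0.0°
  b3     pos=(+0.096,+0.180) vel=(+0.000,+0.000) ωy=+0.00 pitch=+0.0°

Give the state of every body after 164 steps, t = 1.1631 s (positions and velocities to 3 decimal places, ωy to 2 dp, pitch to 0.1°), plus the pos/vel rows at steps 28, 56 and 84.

State at t = 1.1631 s:
  b1     pos=(+0.000,+0.036) vel=(+0.000,+0.000) ωy=+0.00 pitch=+0.0°
  b2     pos=(+0.100,+0.054) vel=(+0.000,+0.000) ωy=+0.00 pitch=+90.0°
  b3     pos=(+0.310,+0.036) vel=(+0.000,+0.000) ωy=+0.00 pitch=+180.0°

Key-timestep trajectory:
   step    t(s)  b1.x    b1.z    b1.vx   b1.vz   b2.x    b2.z    b2.vx   b2.vz   b3.x    b3.z    b3.vx   b3.vz 
     28  0.1986   +0.000  +0.036  -0.002  +0.000   +0.058  +0.109  +0.282  -0.069   +0.149  +0.134  +0.508  -0.758
     56  0.3972   +0.000  +0.036  +0.000  +0.000   +0.100  +0.054  -0.137  -0.064   +0.237  +0.067  +0.198  +0.026
     84  0.5957   +0.000  +0.036  +0.000  +0.000   +0.100  +0.054  +0.000  +0.000   +0.274  +0.063  +0.310  -0.155


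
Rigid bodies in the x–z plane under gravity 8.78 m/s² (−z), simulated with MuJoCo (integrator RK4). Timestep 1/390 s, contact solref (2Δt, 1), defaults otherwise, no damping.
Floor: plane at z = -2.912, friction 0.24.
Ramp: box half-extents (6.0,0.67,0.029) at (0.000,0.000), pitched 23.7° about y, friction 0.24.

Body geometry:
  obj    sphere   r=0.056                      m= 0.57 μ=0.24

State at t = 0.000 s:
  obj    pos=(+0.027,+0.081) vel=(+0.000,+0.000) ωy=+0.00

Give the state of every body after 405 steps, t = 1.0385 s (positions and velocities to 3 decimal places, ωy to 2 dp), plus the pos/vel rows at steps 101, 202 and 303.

State at t = 1.0385 s:
  obj    pos=(+1.272,-0.465) vel=(+2.397,-1.052) ωy=+46.74

Key-timestep trajectory:
   step    t(s)  obj.x    obj.z    obj.vx   obj.vz 
    101  0.2590   +0.104  +0.047  +0.598  -0.262
    202  0.5179   +0.337  -0.055  +1.196  -0.525
    303  0.7769   +0.724  -0.225  +1.793  -0.787


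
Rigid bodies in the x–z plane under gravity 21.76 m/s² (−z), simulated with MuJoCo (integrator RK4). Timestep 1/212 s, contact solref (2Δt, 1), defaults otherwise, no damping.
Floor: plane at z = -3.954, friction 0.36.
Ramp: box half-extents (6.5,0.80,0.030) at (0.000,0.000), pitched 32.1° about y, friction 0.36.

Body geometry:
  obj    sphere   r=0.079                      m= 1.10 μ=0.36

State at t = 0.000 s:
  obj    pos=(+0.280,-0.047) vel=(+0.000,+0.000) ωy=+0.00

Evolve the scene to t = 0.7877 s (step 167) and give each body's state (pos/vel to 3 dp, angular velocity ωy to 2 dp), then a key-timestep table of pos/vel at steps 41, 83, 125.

State at t = 0.7877 s:
  obj    pos=(+2.451,-1.409) vel=(+5.512,-3.458) ωy=+82.34

Key-timestep trajectory:
   step    t(s)  obj.x    obj.z    obj.vx   obj.vz 
     41  0.1934   +0.411  -0.129  +1.354  -0.849
     83  0.3915   +0.816  -0.383  +2.740  -1.719
    125  0.5896   +1.496  -0.810  +4.126  -2.588


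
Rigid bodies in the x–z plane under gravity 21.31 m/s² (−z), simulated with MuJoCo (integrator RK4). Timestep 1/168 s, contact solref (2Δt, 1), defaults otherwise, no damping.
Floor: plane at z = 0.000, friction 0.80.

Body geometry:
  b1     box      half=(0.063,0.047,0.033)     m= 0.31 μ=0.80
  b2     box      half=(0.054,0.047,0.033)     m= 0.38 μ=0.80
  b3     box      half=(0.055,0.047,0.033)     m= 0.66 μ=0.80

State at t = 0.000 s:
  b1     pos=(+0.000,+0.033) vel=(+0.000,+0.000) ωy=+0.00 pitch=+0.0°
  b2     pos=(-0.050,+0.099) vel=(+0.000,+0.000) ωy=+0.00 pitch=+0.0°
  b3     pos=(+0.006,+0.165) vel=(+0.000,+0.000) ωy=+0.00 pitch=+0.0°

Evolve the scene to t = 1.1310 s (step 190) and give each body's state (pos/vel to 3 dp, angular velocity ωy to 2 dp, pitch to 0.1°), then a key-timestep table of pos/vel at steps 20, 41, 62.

State at t = 1.1310 s:
  b1     pos=(+0.000,+0.033) vel=(+0.000,+0.000) ωy=+0.00 pitch=+0.0°
  b2     pos=(-0.051,+0.099) vel=(+0.000,+0.000) ωy=+0.00 pitch=-0.1°
  b3     pos=(+0.139,+0.033) vel=(+0.000,+0.000) ωy=+0.00 pitch=+180.0°

Key-timestep trajectory:
   step    t(s)  b1.x    b1.z    b1.vx   b1.vz   b2.x    b2.z    b2.vx   b2.vz   b3.x    b3.z    b3.vx   b3.vz 
     20  0.1190   +0.000  +0.033  -0.001  +0.000   -0.050  +0.099  -0.003  +0.000   +0.013  +0.163  +0.137  -0.036
     41  0.2440   +0.000  +0.033  +0.002  -0.008   -0.051  +0.099  +0.007  -0.001   +0.052  +0.119  +0.676  -0.068
     62  0.3690   +0.000  +0.033  +0.000  +0.000   -0.051  +0.099  +0.000  +0.000   +0.137  +0.043  +0.701  -1.777


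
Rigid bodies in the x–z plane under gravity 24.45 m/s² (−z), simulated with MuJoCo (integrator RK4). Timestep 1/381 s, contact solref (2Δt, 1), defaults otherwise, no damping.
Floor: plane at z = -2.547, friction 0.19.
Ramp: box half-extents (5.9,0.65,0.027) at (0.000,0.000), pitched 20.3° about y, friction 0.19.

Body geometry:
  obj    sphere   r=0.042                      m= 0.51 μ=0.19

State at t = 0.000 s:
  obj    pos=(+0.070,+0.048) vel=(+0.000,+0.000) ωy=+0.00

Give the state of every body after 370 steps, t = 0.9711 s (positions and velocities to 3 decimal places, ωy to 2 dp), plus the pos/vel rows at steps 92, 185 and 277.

State at t = 0.9711 s:
  obj    pos=(+2.750,-0.944) vel=(+5.519,-2.041) ωy=+140.08

Key-timestep trajectory:
   step    t(s)  obj.x    obj.z    obj.vx   obj.vz 
     92  0.2415   +0.236  -0.014  +1.372  -0.508
    185  0.4856   +0.740  -0.200  +2.759  -1.021
    277  0.7270   +1.572  -0.508  +4.132  -1.528


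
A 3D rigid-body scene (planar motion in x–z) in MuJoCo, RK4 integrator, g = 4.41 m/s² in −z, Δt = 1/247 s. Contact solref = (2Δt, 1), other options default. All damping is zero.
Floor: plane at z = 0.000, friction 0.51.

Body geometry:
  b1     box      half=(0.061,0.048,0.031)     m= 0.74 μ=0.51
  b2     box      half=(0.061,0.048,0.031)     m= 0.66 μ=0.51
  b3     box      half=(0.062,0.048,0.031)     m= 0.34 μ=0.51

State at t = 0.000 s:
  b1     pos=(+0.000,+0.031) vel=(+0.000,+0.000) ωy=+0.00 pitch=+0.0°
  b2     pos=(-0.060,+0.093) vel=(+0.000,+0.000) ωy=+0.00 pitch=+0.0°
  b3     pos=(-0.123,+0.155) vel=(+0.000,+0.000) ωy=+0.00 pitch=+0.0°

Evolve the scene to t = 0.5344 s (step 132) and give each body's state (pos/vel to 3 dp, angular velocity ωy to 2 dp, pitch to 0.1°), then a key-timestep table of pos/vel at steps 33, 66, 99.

State at t = 0.5344 s:
  b1     pos=(+0.000,+0.031) vel=(+0.000,+0.000) ωy=+0.00 pitch=+0.0°
  b2     pos=(-0.126,+0.064) vel=(-0.095,+0.036) ωy=-1.47 pitch=-96.7°
  b3     pos=(-0.216,+0.066) vel=(-0.252,-0.074) ωy=-3.78 pitch=-80.5°

Key-timestep trajectory:
   step    t(s)  b1.x    b1.z    b1.vx   b1.vz   b2.x    b2.z    b2.vx   b2.vz   b3.x    b3.z    b3.vx   b3.vz 
     33  0.1336   +0.000  +0.031  +0.000  +0.000   -0.064  +0.093  -0.064  -0.006   -0.135  +0.146  -0.173  -0.154
     66  0.2672   +0.000  +0.031  +0.000  +0.000   -0.078  +0.088  -0.139  -0.093   -0.166  +0.103  -0.257  -0.546
     99  0.4008   +0.000  +0.031  +0.000  +0.000   -0.103  +0.067  -0.263  -0.050   -0.188  +0.069  -0.088  +0.008


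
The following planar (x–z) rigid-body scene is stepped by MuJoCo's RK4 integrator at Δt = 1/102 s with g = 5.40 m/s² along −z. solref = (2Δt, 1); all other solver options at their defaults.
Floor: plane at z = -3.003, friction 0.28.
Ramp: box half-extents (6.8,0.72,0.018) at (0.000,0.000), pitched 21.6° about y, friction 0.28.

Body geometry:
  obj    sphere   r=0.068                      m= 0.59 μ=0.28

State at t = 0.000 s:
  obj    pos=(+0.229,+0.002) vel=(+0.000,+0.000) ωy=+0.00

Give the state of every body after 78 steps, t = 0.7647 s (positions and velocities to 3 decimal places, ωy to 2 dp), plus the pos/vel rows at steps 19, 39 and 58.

State at t = 0.7647 s:
  obj    pos=(+0.615,-0.151) vel=(+1.010,-0.400) ωy=+15.96

Key-timestep trajectory:
   step    t(s)  obj.x    obj.z    obj.vx   obj.vz 
     19  0.1863   +0.252  -0.007  +0.246  -0.097
     39  0.3824   +0.326  -0.036  +0.505  -0.200
     58  0.5686   +0.442  -0.083  +0.751  -0.297


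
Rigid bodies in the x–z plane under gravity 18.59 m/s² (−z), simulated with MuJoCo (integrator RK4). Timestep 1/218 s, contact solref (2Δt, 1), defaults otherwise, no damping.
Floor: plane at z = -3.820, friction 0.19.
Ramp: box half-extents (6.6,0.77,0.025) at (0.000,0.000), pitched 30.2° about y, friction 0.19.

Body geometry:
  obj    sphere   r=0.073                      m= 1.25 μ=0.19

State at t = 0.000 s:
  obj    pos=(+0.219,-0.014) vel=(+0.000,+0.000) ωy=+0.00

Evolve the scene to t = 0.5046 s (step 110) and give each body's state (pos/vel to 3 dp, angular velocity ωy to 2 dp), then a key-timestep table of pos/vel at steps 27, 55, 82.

State at t = 0.5046 s:
  obj    pos=(+0.954,-0.442) vel=(+2.913,-1.696) ωy=+46.14

Key-timestep trajectory:
   step    t(s)  obj.x    obj.z    obj.vx   obj.vz 
     27  0.1239   +0.263  -0.040  +0.716  -0.416
     55  0.2523   +0.403  -0.121  +1.457  -0.848
     82  0.3761   +0.628  -0.252  +2.172  -1.264


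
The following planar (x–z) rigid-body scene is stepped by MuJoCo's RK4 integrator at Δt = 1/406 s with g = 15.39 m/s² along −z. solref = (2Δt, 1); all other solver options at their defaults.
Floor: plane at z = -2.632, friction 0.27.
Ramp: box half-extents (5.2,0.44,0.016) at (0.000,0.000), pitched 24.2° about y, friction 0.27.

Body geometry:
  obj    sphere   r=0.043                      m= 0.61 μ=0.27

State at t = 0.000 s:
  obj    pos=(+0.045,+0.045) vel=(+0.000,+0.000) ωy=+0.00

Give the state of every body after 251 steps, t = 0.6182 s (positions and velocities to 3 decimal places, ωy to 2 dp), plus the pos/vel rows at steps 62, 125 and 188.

State at t = 0.6182 s:
  obj    pos=(+0.830,-0.309) vel=(+2.541,-1.142) ωy=+64.78

Key-timestep trajectory:
   step    t(s)  obj.x    obj.z    obj.vx   obj.vz 
     62  0.1527   +0.093  +0.023  +0.628  -0.282
    125  0.3079   +0.240  -0.043  +1.266  -0.569
    188  0.4631   +0.486  -0.154  +1.903  -0.855


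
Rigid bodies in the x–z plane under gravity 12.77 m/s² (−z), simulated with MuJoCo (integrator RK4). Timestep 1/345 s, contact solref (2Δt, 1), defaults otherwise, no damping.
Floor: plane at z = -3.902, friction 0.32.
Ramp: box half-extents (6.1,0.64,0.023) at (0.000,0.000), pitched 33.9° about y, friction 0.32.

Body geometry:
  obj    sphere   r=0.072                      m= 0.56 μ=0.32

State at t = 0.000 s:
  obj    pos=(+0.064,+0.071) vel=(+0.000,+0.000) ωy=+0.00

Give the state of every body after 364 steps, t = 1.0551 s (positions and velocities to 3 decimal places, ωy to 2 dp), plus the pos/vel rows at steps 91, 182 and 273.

State at t = 1.0551 s:
  obj    pos=(+2.415,-1.508) vel=(+4.455,-2.994) ωy=+74.54

Key-timestep trajectory:
   step    t(s)  obj.x    obj.z    obj.vx   obj.vz 
     91  0.2638   +0.211  -0.027  +1.114  -0.749
    182  0.5275   +0.652  -0.324  +2.228  -1.497
    273  0.7913   +1.386  -0.817  +3.342  -2.245


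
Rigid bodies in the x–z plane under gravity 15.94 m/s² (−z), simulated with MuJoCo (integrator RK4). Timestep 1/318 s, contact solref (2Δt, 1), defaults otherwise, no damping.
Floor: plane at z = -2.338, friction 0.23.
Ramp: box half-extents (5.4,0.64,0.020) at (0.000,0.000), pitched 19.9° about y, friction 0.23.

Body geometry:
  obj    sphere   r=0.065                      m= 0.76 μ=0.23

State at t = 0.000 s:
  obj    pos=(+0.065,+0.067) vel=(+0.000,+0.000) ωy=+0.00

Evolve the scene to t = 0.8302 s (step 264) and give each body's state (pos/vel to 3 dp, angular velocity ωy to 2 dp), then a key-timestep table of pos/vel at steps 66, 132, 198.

State at t = 0.8302 s:
  obj    pos=(+1.321,-0.388) vel=(+3.025,-1.095) ωy=+49.49

Key-timestep trajectory:
   step    t(s)  obj.x    obj.z    obj.vx   obj.vz 
     66  0.2075   +0.143  +0.038  +0.756  -0.274
    132  0.4151   +0.379  -0.047  +1.513  -0.548
    198  0.6226   +0.771  -0.189  +2.269  -0.821


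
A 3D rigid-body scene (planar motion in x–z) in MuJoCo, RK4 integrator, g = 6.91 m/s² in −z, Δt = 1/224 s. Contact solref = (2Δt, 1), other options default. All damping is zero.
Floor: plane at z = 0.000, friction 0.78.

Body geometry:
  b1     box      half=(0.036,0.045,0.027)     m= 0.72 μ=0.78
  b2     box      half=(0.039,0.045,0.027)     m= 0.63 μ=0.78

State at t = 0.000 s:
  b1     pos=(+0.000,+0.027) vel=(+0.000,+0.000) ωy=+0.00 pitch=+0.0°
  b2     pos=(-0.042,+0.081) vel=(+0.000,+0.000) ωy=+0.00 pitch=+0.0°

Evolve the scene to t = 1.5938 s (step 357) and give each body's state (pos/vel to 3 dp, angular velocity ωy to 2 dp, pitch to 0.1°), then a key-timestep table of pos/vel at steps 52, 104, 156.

State at t = 1.5938 s:
  b1     pos=(+0.000,+0.027) vel=(+0.000,+0.000) ωy=+0.00 pitch=+0.0°
  b2     pos=(-0.076,+0.039) vel=(+0.000,+0.000) ωy=+0.00 pitch=-90.0°

Key-timestep trajectory:
   step    t(s)  b1.x    b1.z    b1.vx   b1.vz   b2.x    b2.z    b2.vx   b2.vz 
     52  0.2321   +0.000  +0.027  +0.000  +0.000   -0.065  +0.057  -0.176  -0.467
    104  0.4643   +0.000  +0.027  +0.000  +0.000   -0.097  +0.047  -0.017  +0.002
    156  0.6964   +0.000  +0.027  +0.000  +0.000   -0.078  +0.040  +0.224  -0.142


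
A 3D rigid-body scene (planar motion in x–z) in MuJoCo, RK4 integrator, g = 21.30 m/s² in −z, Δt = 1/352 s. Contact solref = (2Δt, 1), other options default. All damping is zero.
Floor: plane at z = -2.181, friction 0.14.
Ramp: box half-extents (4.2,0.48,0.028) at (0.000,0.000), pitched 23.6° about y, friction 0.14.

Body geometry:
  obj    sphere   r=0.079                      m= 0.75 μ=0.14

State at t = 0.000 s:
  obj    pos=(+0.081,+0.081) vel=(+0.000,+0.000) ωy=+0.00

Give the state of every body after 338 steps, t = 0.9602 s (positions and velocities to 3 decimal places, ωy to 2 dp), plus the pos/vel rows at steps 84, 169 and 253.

State at t = 0.9602 s:
  obj    pos=(+2.655,-1.043) vel=(+5.360,-2.342) ωy=+74.02

Key-timestep trajectory:
   step    t(s)  obj.x    obj.z    obj.vx   obj.vz 
     84  0.2386   +0.240  +0.012  +1.332  -0.582
    169  0.4801   +0.725  -0.200  +2.680  -1.171
    253  0.7188   +1.523  -0.549  +4.012  -1.753


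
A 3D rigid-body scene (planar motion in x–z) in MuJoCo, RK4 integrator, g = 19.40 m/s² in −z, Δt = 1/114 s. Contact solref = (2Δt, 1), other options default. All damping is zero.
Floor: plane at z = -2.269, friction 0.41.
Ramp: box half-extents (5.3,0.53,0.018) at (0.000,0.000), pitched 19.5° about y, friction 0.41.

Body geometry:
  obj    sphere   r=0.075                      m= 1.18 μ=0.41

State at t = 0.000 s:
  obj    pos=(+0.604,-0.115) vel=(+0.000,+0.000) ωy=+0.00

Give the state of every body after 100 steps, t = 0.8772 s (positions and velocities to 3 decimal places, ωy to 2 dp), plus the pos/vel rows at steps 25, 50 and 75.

State at t = 0.8772 s:
  obj    pos=(+2.281,-0.709) vel=(+3.824,-1.354) ωy=+54.09

Key-timestep trajectory:
   step    t(s)  obj.x    obj.z    obj.vx   obj.vz 
     25  0.2193   +0.709  -0.152  +0.956  -0.339
     50  0.4386   +1.023  -0.264  +1.912  -0.677
     75  0.6579   +1.548  -0.449  +2.868  -1.016


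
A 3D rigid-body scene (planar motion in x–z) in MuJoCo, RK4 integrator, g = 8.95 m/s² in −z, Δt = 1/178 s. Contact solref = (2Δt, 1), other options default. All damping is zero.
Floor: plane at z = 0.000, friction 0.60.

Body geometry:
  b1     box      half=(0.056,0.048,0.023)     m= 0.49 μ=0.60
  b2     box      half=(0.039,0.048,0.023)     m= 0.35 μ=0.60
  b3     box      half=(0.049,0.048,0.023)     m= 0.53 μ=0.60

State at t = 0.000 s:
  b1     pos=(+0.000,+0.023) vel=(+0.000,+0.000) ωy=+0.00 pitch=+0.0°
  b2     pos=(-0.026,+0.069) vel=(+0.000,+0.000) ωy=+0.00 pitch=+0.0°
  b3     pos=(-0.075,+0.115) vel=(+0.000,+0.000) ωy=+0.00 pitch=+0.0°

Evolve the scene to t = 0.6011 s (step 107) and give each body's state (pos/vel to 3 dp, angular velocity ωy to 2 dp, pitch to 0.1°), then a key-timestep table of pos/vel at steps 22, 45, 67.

State at t = 0.6011 s:
  b1     pos=(+0.000,+0.023) vel=(+0.000,+0.000) ωy=+0.00 pitch=+0.0°
  b2     pos=(-0.026,+0.069) vel=(+0.000,+0.000) ωy=+0.00 pitch=+0.0°
  b3     pos=(-0.097,+0.049) vel=(+0.000,+0.000) ωy=+0.00 pitch=-90.0°

Key-timestep trajectory:
   step    t(s)  b1.x    b1.z    b1.vx   b1.vz   b2.x    b2.z    b2.vx   b2.vz   b3.x    b3.z    b3.vx   b3.vz 
     22  0.1236   +0.000  +0.023  +0.000  +0.000   -0.026  +0.069  +0.000  +0.000   -0.085  +0.107  -0.150  -0.180
     45  0.2528   +0.000  +0.023  +0.000  +0.000   -0.026  +0.069  +0.000  +0.000   -0.101  +0.048  +0.090  +0.083
     67  0.3764   +0.000  +0.023  +0.000  +0.000   -0.026  +0.069  +0.000  +0.000   -0.098  +0.049  -0.024  +0.018


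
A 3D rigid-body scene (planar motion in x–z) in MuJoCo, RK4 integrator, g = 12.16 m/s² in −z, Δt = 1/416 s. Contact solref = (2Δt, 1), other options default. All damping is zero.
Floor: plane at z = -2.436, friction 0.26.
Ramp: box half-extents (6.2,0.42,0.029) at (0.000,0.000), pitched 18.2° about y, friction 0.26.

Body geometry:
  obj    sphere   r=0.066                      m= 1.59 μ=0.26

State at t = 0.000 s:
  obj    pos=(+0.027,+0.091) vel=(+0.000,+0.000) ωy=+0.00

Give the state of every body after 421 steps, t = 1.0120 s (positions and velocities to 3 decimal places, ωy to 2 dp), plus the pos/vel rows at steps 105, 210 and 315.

State at t = 1.0120 s:
  obj    pos=(+1.347,-0.343) vel=(+2.608,-0.858) ωy=+41.59

Key-timestep trajectory:
   step    t(s)  obj.x    obj.z    obj.vx   obj.vz 
    105  0.2524   +0.109  +0.064  +0.651  -0.214
    210  0.5048   +0.355  -0.017  +1.301  -0.428
    315  0.7572   +0.766  -0.152  +1.951  -0.642


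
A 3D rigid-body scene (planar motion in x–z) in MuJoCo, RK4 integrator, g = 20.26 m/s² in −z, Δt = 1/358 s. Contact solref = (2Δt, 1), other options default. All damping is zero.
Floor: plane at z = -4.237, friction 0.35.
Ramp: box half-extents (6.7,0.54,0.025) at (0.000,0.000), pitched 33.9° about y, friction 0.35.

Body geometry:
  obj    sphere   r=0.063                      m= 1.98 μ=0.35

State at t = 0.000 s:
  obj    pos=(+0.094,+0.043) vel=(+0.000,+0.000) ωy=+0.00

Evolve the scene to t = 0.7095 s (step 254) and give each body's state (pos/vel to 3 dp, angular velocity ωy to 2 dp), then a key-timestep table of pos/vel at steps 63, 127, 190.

State at t = 0.7095 s:
  obj    pos=(+1.780,-1.090) vel=(+4.753,-3.194) ωy=+90.88

Key-timestep trajectory:
   step    t(s)  obj.x    obj.z    obj.vx   obj.vz 
     63  0.1760   +0.198  -0.027  +1.179  -0.792
    127  0.3547   +0.516  -0.240  +2.377  -1.597
    190  0.5307   +1.038  -0.591  +3.556  -2.389
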